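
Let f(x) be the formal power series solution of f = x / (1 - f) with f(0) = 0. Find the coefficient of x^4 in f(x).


Apply Lagrange inversion: f = x * phi(f) with phi(t) = 1/(1 - t), so
[x^n] f = (1/n) [t^(n-1)] phi(t)^n = (1/n) [t^(n-1)] (1 - t)^(-n) = (1/n) C(2n - 2, n - 1) = C_{n-1}.
For n = 4: C_3 = C(6, 3) / 4 = 20/4 = 5 = 5.

5


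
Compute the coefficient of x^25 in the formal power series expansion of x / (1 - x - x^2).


Let f(x) = sum_{k>=0} a_k x^k. Multiplying f(x) * (1 - x - x^2) = x and matching coefficients gives a_0 = 0, a_1 = 1, and a_k = a_{k-1} + a_{k-2} for k >= 2. These are the Fibonacci numbers F_k.
Iterating from F_0 = 0, F_1 = 1:
F_0=0, F_1=1, F_2=1, F_3=2, F_4=3, F_5=5, F_6=8, F_7=13, F_8=21, F_9=34, ...
F_25 = 75025.

75025


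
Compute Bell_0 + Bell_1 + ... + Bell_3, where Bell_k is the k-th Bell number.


Recall Bell_k counts set partitions of a k-set (with Bell_0 = 1 by convention).
Bell_0 through Bell_3: 1, 1, 2, 5
Sum = 1 + 1 + 2 + 5 = 9.

9


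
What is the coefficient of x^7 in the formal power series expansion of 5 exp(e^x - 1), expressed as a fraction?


exp(e^x - 1) is the exponential generating function for the Bell numbers Bell_k: exp(e^x - 1) = sum_{k>=0} Bell_k x^k / k!.
So the coefficient of x^7 in 5 exp(e^x - 1) is 5 Bell_7 / 7!.
Computing: Bell_7 = 877 and 7! = 5040, giving
5 * 877/5040 = 877/1008.

877/1008


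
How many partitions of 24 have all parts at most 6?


Using the generating function (1-x)^(-1)(1-x^2)^(-1)...(1-x^6)^(-1),
the coefficient of x^24 counts these restricted partitions.
Result = 532

532


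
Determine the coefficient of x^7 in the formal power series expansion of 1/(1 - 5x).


The geometric series identity gives 1/(1 - c x) = sum_{k>=0} c^k x^k, so the coefficient of x^k is c^k.
Here c = 5 and k = 7.
Computing: 5^7 = 78125

78125


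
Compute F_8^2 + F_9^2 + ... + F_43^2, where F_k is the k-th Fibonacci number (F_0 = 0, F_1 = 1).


There is a standard identity sum_{k=0}^{N} F_k^2 = F_N * F_{N+1} (proved inductively from the telescoping relation F_k^2 = F_k F_{k+1} - F_{k-1} F_k). Then
sum_{k=8}^{43} F_k^2 = F_43 F_44 - F_7 F_8.
Computing: F_43 = 433494437, F_44 = 701408733, F_7 = 13, F_8 = 21.
Sum = 433494437 * 701408733 - 13 * 21 = 304056783818718048.

304056783818718048


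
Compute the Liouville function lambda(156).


The Liouville function is lambda(k) = (-1)^Omega(k), where Omega(k) counts the prime factors of k with multiplicity.
Factoring: 156 = 2 * 2 * 3 * 13, so Omega(156) = 4.
lambda(156) = (-1)^4 = 1.

1


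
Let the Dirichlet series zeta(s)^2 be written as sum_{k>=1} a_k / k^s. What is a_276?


The Dirichlet convolution of the constant function 1 with itself gives (1 * 1)(k) = sum_{d | k} 1 = d(k), the number of positive divisors of k.
Since zeta(s) = sum_{k>=1} 1/k^s, we have zeta(s)^2 = sum_{k>=1} d(k)/k^s, so a_k = d(k).
For k = 276: the divisors are 1, 2, 3, 4, 6, 12, 23, 46, 69, 92, 138, 276.
Count = 12.

12


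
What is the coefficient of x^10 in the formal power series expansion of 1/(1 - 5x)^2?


The general identity 1/(1 - c x)^r = sum_{k>=0} c^k C(k + r - 1, r - 1) x^k follows by substituting y = c x into 1/(1 - y)^r = sum_{k>=0} C(k + r - 1, r - 1) y^k.
For c = 5, r = 2, k = 10:
5^10 * C(11, 1) = 9765625 * 11 = 107421875.

107421875


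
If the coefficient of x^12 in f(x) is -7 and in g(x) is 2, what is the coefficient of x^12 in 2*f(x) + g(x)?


Scalar multiplication scales coefficients: 2 * -7 = -14.
Then add the g coefficient: -14 + 2
= -12

-12


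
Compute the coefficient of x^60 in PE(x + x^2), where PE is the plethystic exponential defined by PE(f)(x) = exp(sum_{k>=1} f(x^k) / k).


With f(x) = x + x^2, the exponent is sum_{k>=1} (x^k + x^(2k)) / k = -ln(1 - x) - ln(1 - x^2). Exponentiating:
PE(x + x^2) = 1 / ((1 - x)(1 - x^2)).
This is the generating function for partitions of n into parts of size 1 or 2. The number of 2's can be any j in 0..30, and the rest are 1's, so
[x^60] = floor(60/2) + 1 = 31.

31


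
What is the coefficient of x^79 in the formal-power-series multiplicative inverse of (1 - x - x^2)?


Let the inverse be f(x) = sum_{k>=0} a_k x^k. From f(x) * (1 - x - x^2) = 1 and matching coefficients:
 x^0: a_0 = 1.
 x^1: a_1 - a_0 = 0, so a_1 = 1.
 x^k (k >= 2): a_k - a_{k-1} - a_{k-2} = 0, i.e. a_k = a_{k-1} + a_{k-2}.
This is the Fibonacci-type recurrence shifted so that a_0 = a_1 = 1.
Iterating: a_0=1, a_1=1, a_2=2, a_3=3, a_4=5, a_5=8, a_6=13, a_7=21, a_8=34, a_9=55, ...
a_79 = 23416728348467685.

23416728348467685


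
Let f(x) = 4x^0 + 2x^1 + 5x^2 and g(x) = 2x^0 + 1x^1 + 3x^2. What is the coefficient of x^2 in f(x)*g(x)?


Cauchy product at x^2:
4*3 + 2*1 + 5*2
= 24

24


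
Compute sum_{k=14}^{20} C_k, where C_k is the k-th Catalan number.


C_14 through C_20: 2674440, 9694845, 35357670, 129644790, 477638700, 1767263190, 6564120420
Sum = 2674440 + 9694845 + 35357670 + 129644790 + 477638700 + 1767263190 + 6564120420
= 8986394055

8986394055


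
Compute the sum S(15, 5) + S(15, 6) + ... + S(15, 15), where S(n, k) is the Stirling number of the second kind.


By definition, S(n, k) counts partitions of an n-set into exactly k nonempty blocks.
Computing row n = 15 for k = 5..15:
S(15, k): 210766920, 420693273, 408741333, 216627840, 67128490, 12662650, 1479478, 106470, 4550, 105, 1
Sum = 1338211110.

1338211110


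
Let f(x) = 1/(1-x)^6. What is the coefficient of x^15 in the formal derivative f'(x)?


Differentiate: d/dx [ 1/(1-x)^r ] = r / (1-x)^(r+1).
Here r = 6, so f'(x) = 6 / (1-x)^7.
The expansion of 1/(1-x)^(r+1) has coefficient of x^n equal to C(n+r, r).
So the coefficient of x^15 in f'(x) is
6 * C(21, 6) = 6 * 54264 = 325584

325584


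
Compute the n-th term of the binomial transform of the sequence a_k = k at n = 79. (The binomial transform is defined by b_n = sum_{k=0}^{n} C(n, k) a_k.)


With a_k = k, b_n = sum_{k=0}^{n} C(n, k) k. Using k * C(n, k) = n * C(n-1, k-1) gives b_n = n * sum_{k>=1} C(n-1, k-1) = n * 2^(n-1).
For n = 79: 79 * 2^78 = 79 * 302231454903657293676544 = 23876284937388926200446976.

23876284937388926200446976


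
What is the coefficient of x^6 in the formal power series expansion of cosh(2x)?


The Maclaurin series is cosh(t) = sum_{m>=0} t^(2m) / (2m)!, so substituting t = 2x, only even powers of x are nonzero, with coefficient of x^(2m) equal to 2^(2m) / (2m)!.
For x^6 the coefficient is 2^6/6! = 64/720 = 4/45.

4/45


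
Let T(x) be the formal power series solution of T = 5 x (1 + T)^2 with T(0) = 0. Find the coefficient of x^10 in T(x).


Apply the Lagrange inversion formula: if T = 5 x * phi(T) with phi(t) = (1 + t)^2, then [x^n] T = 5^n * (1/n) [t^(n-1)] phi(t)^n = 5^n * (1/n) [t^(n-1)] (1 + t)^(2n) = 5^n * (1/n) C(2n, n-1).
Using the identity C(2n, n-1) = C(2n, n) * n / (n+1), the unscaled factor equals C(2n, n) / (n+1) = C_n, the n-th Catalan number.
For n = 10: C_10 = C(20, 10) / 11 = 184756/11 = 16796.
With the 5^10 = 9765625 factor, the coefficient is 9765625 * 16796 = 164023437500.

164023437500


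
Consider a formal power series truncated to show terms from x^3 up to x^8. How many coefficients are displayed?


From x^3 to x^8 inclusive, the count is 8 - 3 + 1 = 6.

6


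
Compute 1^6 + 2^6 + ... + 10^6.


This power sum has a closed form given by Faulhaber's formula
sum_{k=1}^{m} k^p = (1 / (p + 1)) * sum_{j=0}^{p} C(p + 1, j) B_j m^(p + 1 - j),
but for small m direct computation is fastest:
1 + 64 + 729 + 4096 + 15625 + 46656 + 117649 + 262144 + 531441 + 1000000 = 1978405.

1978405


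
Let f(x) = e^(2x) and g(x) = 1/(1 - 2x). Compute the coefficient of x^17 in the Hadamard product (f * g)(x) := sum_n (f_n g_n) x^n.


Expanding: f_k = 2^k/k! (from e^(2x)) and g_k = 2^k (from 1/(1 - 2x)). So the Hadamard coefficient (f * g)_k = 2^k 2^k / k! = (4)^k / k!.
For k = 17: 4^17/17! = 17179869184/355687428096000 = 524288/10854718875.

524288/10854718875


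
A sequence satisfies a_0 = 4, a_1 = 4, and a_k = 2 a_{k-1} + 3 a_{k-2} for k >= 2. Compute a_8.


The characteristic equation is t^2 - 2 t - 3 = 0, with roots r_1 = 3 and r_2 = -1 (so c_1 = r_1 + r_2, c_2 = -r_1 r_2 as required).
One can use the closed form a_n = A r_1^n + B r_2^n, but direct iteration is more reliable:
a_0 = 4, a_1 = 4, a_2 = 20, a_3 = 52, a_4 = 164, a_5 = 484, a_6 = 1460, a_7 = 4372, a_8 = 13124.
So a_8 = 13124.

13124


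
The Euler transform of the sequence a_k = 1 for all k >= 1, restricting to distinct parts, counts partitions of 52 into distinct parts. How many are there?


Partitions of 52 into distinct parts can be computed via generating function.
Product (1+x)(1+x^2)(1+x^3)...
The coefficient of x^52 = 4582

4582


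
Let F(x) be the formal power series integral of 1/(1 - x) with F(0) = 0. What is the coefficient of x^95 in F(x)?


1/(1 - x) = sum_{k>=0} x^k. Integrating termwise and using F(0) = 0 gives
F(x) = sum_{k>=0} x^(k+1) / (k+1) = sum_{m>=1} x^m / m = -ln(1 - x).
So the coefficient of x^95 is 1/95 = 1/95.

1/95


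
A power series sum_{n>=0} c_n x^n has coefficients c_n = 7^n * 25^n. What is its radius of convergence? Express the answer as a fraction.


By the root test (Cauchy-Hadamard), the radius is R = 1 / limsup_n |c_n|^(1/n).
Here |c_n|^(1/n) = (7^n * 25^n)^(1/n) = 7 * 25 = 175 for all n.
So R = 1/175 = 1/175.

1/175


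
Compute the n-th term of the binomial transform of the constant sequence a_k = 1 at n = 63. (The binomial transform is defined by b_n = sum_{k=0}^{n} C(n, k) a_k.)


With a_k = 1 for all k, b_n = sum_{k=0}^{n} C(n, k) = 2^n by the binomial theorem.
For n = 63: 2^63 = 9223372036854775808.

9223372036854775808


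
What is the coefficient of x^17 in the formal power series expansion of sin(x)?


The Maclaurin series is sin(t) = sum_{k>=0} (-1)^k t^(2k+1) / (2k+1)!, so substituting t = x, only odd powers of x are nonzero, with coefficient of x^(2k+1) equal to (-1)^k / (2k+1)!.
Write 17 = 2*8 + 1, giving the coefficient (-1)^8 / 17! = 1/355687428096000 = 1/355687428096000.

1/355687428096000


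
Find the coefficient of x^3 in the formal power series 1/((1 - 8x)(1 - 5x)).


By partial fractions or Cauchy convolution:
The coefficient equals sum_{k=0}^{3} 8^k * 5^(3-k).
= 1157

1157


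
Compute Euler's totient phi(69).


phi(n) counts integers in [1, n] coprime to n. Using the multiplicative formula phi(n) = n * prod_{p | n} (1 - 1/p):
69 = 3 * 23, so
phi(69) = 69 * (1 - 1/3) * (1 - 1/23) = 44.

44


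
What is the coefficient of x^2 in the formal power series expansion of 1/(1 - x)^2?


The expansion 1/(1 - x)^r = sum_{k>=0} C(k + r - 1, r - 1) x^k follows from the multiset / negative-binomial theorem (or from repeated differentiation of the geometric series).
For r = 2 and k = 2:
C(3, 1) = 6 / (1 * 2) = 3.

3


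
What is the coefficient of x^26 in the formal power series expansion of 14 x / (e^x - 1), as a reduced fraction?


The exponential generating function for Bernoulli numbers is
x / (e^x - 1) = sum_{k>=0} B_k x^k / k!.
So the coefficient of x^26 in 14 x / (e^x - 1) is 14 B_26 / 26!.
Computing: B_26 = 8553103/6, 26! = 403291461126605635584000000, giving
14 * 8553103/6 / 403291461126605635584000000 = 657931/13295322894283702272000000.

657931/13295322894283702272000000


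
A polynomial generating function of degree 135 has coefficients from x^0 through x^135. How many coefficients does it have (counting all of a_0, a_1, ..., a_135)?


A polynomial of degree 135 takes the form a_0 + a_1 x + ... + a_135 x^135.
The number of coefficients is 135 + 1 = 136.

136


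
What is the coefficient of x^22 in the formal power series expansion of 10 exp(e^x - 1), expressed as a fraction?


exp(e^x - 1) is the exponential generating function for the Bell numbers Bell_k: exp(e^x - 1) = sum_{k>=0} Bell_k x^k / k!.
So the coefficient of x^22 in 10 exp(e^x - 1) is 10 Bell_22 / 22!.
Computing: Bell_22 = 4506715738447323 and 22! = 1124000727777607680000, giving
10 * 4506715738447323/1124000727777607680000 = 88366975263673/2203922995642368000.

88366975263673/2203922995642368000


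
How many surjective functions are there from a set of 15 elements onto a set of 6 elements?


By inclusion-exclusion on which target elements are missed, the number of surjections from an n-set onto a k-set is
surj(n, k) = sum_{j=0}^{k} (-1)^j C(k, j) (k - j)^n.
Equivalently surj(n, k) = k! * S(n, k), where S(n, k) is the Stirling number of the second kind.
For n = 15, k = 6:
S(15, 6) = 420693273, so
surj = 6! * 420693273 = 720 * 420693273 = 302899156560.

302899156560


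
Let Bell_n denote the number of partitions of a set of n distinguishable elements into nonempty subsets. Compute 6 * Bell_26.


Bell_26 can be computed from the Bell triangle or from Dobinski's identity Bell_n = (1/e) * sum_{k>=0} k^n / k!.
Computing Bell_26 = 49631246523618756274.
Then 6 * 49631246523618756274 = 297787479141712537644.

297787479141712537644


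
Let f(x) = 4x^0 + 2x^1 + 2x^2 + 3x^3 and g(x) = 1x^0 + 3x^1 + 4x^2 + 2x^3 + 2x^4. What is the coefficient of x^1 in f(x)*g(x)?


Cauchy product at x^1:
4*3 + 2*1
= 14

14


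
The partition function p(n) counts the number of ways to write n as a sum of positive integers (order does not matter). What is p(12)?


Using the generating function prod_{k>=1} 1/(1-x^k), we compute p(12).
By dynamic programming over parts 1 through 12:
p(12) = 77

77


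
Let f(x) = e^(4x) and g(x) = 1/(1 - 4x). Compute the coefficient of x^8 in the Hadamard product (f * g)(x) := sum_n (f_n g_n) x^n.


Expanding: f_k = 4^k/k! (from e^(4x)) and g_k = 4^k (from 1/(1 - 4x)). So the Hadamard coefficient (f * g)_k = 4^k 4^k / k! = (16)^k / k!.
For k = 8: 16^8/8! = 4294967296/40320 = 33554432/315.

33554432/315


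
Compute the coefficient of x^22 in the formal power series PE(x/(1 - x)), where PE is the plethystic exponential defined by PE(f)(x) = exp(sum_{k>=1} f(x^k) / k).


For f(x) = x/(1 - x) we have
sum_{k>=1} f(x^k) / k = sum_{k>=1} (1/k) * x^k / (1 - x^k) = sum_{k, m >= 1} x^(k m) / k,
which after exponentiating simplifies to
PE(x/(1 - x)) = prod_{k>=1} 1 / (1 - x^k).
This is the generating function for the partition function p(n), so the coefficient of x^22 is p(22).
Computing p(22) by dynamic programming over parts 1, 2, ..., 22: p(22) = 1002.

1002


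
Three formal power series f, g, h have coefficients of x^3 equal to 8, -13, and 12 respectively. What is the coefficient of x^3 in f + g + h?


Series addition is componentwise:
8 + -13 + 12
= 7

7


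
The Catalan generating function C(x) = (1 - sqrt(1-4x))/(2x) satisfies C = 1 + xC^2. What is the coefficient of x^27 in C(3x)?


Substituting x -> 3x scales the n-th coefficient by 3^n, so [x^27] C(3x) = 3^27 * C_27.
C_27 = C(2*27, 27)/(28) = 1946939425648112/28 = 69533550916004.
So 3^27 * 69533550916004 = 7625597484987 * 69533550916004 = 530234870987295612488031948.

530234870987295612488031948


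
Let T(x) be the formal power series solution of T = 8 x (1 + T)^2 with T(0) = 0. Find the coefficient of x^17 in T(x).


Apply the Lagrange inversion formula: if T = 8 x * phi(T) with phi(t) = (1 + t)^2, then [x^n] T = 8^n * (1/n) [t^(n-1)] phi(t)^n = 8^n * (1/n) [t^(n-1)] (1 + t)^(2n) = 8^n * (1/n) C(2n, n-1).
Using the identity C(2n, n-1) = C(2n, n) * n / (n+1), the unscaled factor equals C(2n, n) / (n+1) = C_n, the n-th Catalan number.
For n = 17: C_17 = C(34, 17) / 18 = 2333606220/18 = 129644790.
With the 8^17 = 2251799813685248 factor, the coefficient is 2251799813685248 * 129644790 = 291934113967263103057920.

291934113967263103057920


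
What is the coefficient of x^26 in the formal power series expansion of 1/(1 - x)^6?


The negative binomial / multiset identity is
1/(1 - x)^r = sum_{k>=0} C(k + r - 1, r - 1) x^k.
Here r = 6 and k = 26, so the coefficient is
C(26 + 5, 5) = C(31, 5)
= 169911

169911


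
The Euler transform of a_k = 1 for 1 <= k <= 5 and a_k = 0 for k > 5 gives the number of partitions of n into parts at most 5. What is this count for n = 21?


Partitions of 21 into parts at most 5:
Using generating function (1-x)^(-1)(1-x^2)^(-1)...(1-x^5)^(-1),
the coefficient of x^21 = 221

221


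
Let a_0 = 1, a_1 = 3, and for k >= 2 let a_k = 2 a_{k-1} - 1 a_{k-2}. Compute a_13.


Iterating the recurrence forward:
a_0 = 1
a_1 = 3
a_2 = 2*3 - 1*1 = 5
a_3 = 2*5 - 1*3 = 7
a_4 = 2*7 - 1*5 = 9
a_5 = 2*9 - 1*7 = 11
a_6 = 2*11 - 1*9 = 13
a_7 = 2*13 - 1*11 = 15
a_8 = 2*15 - 1*13 = 17
a_9 = 2*17 - 1*15 = 19
a_10 = 2*19 - 1*17 = 21
a_11 = 2*21 - 1*19 = 23
a_12 = 2*23 - 1*21 = 25
a_13 = 2*25 - 1*23 = 27
So a_13 = 27.

27


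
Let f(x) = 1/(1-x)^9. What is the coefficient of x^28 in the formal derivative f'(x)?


Differentiate: d/dx [ 1/(1-x)^r ] = r / (1-x)^(r+1).
Here r = 9, so f'(x) = 9 / (1-x)^10.
The expansion of 1/(1-x)^(r+1) has coefficient of x^n equal to C(n+r, r).
So the coefficient of x^28 in f'(x) is
9 * C(37, 9) = 9 * 124403620 = 1119632580

1119632580


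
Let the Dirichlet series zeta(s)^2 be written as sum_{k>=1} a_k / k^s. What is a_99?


The Dirichlet convolution of the constant function 1 with itself gives (1 * 1)(k) = sum_{d | k} 1 = d(k), the number of positive divisors of k.
Since zeta(s) = sum_{k>=1} 1/k^s, we have zeta(s)^2 = sum_{k>=1} d(k)/k^s, so a_k = d(k).
For k = 99: the divisors are 1, 3, 9, 11, 33, 99.
Count = 6.

6


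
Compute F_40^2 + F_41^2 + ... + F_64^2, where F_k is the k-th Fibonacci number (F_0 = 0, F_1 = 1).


There is a standard identity sum_{k=0}^{N} F_k^2 = F_N * F_{N+1} (proved inductively from the telescoping relation F_k^2 = F_k F_{k+1} - F_{k-1} F_k). Then
sum_{k=40}^{64} F_k^2 = F_64 F_65 - F_39 F_40.
Computing: F_64 = 10610209857723, F_65 = 17167680177565, F_39 = 63245986, F_40 = 102334155.
Sum = 10610209857723 * 17167680177565 - 63245986 * 102334155 = 182152689447763681492132665.

182152689447763681492132665


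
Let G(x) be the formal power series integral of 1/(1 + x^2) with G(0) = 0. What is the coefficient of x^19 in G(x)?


1/(1 + x^2) = sum_{j>=0} (-1)^j x^(2j). Integrating termwise with G(0) = 0:
G(x) = sum_{j>=0} (-1)^j x^(2j+1) / (2j+1) = arctan(x).
Only odd powers are nonzero. For x^19 write 19 = 2*9 + 1, giving
(-1)^9 / 19 = -1/19 = -1/19.

-1/19


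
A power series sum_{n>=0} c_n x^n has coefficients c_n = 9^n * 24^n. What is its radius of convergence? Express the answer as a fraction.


By the root test (Cauchy-Hadamard), the radius is R = 1 / limsup_n |c_n|^(1/n).
Here |c_n|^(1/n) = (9^n * 24^n)^(1/n) = 9 * 24 = 216 for all n.
So R = 1/216 = 1/216.

1/216


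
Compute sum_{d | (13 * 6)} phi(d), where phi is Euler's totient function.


First, 13 * 6 = 78. One classical identity is sum_{d | n} phi(d) = n (each k in [1, n] has a unique gcd with n, and among the k's with gcd(k, n) = n/d there are phi(d) of them). So the sum equals 78. We also verify directly:
Divisors of 78: 1, 2, 3, 6, 13, 26, 39, 78.
phi values: 1, 1, 2, 2, 12, 12, 24, 24.
Sum = 78.

78


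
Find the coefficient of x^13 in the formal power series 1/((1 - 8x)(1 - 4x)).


By partial fractions or Cauchy convolution:
The coefficient equals sum_{k=0}^{13} 8^k * 4^(13-k).
= 1099444518912

1099444518912


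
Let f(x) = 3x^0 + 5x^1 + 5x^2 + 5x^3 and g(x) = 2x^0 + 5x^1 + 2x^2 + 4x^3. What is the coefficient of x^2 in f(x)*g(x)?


Cauchy product at x^2:
3*2 + 5*5 + 5*2
= 41

41


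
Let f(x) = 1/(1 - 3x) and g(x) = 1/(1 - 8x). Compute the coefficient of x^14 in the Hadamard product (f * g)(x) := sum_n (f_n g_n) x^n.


f has coefficients f_k = 3^k and g has coefficients g_k = 8^k, so the Hadamard product has coefficient (f*g)_k = 3^k * 8^k = 24^k.
For k = 14: 24^14 = 21035720123168587776.

21035720123168587776


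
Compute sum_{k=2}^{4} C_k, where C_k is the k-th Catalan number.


C_2 through C_4: 2, 5, 14
Sum = 2 + 5 + 14
= 21

21


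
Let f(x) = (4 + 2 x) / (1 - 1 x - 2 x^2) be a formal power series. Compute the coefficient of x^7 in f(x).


Write f(x) = sum_{k>=0} a_k x^k. Multiplying both sides by 1 - 1 x - 2 x^2 gives
(1 - 1 x - 2 x^2) sum_{k>=0} a_k x^k = 4 + 2 x.
Matching coefficients:
 x^0: a_0 = 4
 x^1: a_1 - 1 a_0 = 2  =>  a_1 = 1*4 + 2 = 6
 x^k (k >= 2): a_k = 1 a_{k-1} + 2 a_{k-2}.
Iterating: a_2 = 14, a_3 = 26, a_4 = 54, a_5 = 106, a_6 = 214, a_7 = 426.
So the coefficient of x^7 is 426.

426


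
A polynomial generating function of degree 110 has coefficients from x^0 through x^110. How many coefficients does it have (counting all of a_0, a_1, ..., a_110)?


A polynomial of degree 110 takes the form a_0 + a_1 x + ... + a_110 x^110.
The number of coefficients is 110 + 1 = 111.

111


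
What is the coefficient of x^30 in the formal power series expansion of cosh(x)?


The Maclaurin series is cosh(t) = sum_{m>=0} t^(2m) / (2m)!, so substituting t = x, only even powers of x are nonzero, with coefficient of x^(2m) equal to 1 / (2m)!.
For x^30 the coefficient is 1/30! = 1/265252859812191058636308480000000 = 1/265252859812191058636308480000000.

1/265252859812191058636308480000000


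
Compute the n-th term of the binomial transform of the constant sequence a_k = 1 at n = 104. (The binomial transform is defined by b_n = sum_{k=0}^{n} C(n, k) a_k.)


With a_k = 1 for all k, b_n = sum_{k=0}^{n} C(n, k) = 2^n by the binomial theorem.
For n = 104: 2^104 = 20282409603651670423947251286016.

20282409603651670423947251286016


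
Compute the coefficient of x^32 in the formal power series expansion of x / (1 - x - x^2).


Let f(x) = sum_{k>=0} a_k x^k. Multiplying f(x) * (1 - x - x^2) = x and matching coefficients gives a_0 = 0, a_1 = 1, and a_k = a_{k-1} + a_{k-2} for k >= 2. These are the Fibonacci numbers F_k.
Iterating from F_0 = 0, F_1 = 1:
F_0=0, F_1=1, F_2=1, F_3=2, F_4=3, F_5=5, F_6=8, F_7=13, F_8=21, F_9=34, ...
F_32 = 2178309.

2178309


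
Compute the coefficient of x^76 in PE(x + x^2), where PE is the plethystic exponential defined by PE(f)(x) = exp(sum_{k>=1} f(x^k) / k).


With f(x) = x + x^2, the exponent is sum_{k>=1} (x^k + x^(2k)) / k = -ln(1 - x) - ln(1 - x^2). Exponentiating:
PE(x + x^2) = 1 / ((1 - x)(1 - x^2)).
This is the generating function for partitions of n into parts of size 1 or 2. The number of 2's can be any j in 0..38, and the rest are 1's, so
[x^76] = floor(76/2) + 1 = 39.

39


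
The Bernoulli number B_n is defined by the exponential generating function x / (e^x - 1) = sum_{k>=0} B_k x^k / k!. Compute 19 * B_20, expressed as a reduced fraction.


Bernoulli numbers can also be computed recursively via B_0 = 1 and sum_{j=0}^{m} C(m+1, j) B_j = 0 for m >= 1. Odd-index Bernoulli numbers vanish for k >= 3.
Computing B_20 = -174611/330, so 19 * B_20 = 19 * -174611/330 = -3317609/330.

-3317609/330


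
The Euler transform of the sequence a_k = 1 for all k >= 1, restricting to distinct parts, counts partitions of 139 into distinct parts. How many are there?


Partitions of 139 into distinct parts can be computed via generating function.
Product (1+x)(1+x^2)(1+x^3)...
The coefficient of x^139 = 8953856

8953856


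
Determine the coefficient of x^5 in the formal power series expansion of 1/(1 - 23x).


The geometric series identity gives 1/(1 - c x) = sum_{k>=0} c^k x^k, so the coefficient of x^k is c^k.
Here c = 23 and k = 5.
Computing: 23^5 = 6436343

6436343


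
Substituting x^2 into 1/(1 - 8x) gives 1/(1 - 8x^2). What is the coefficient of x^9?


Since 1/(1 - 8x^2) only has even powers of x,
the coefficient of x^9 (odd) is 0.

0


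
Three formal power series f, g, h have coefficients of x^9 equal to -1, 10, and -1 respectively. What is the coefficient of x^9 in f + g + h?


Series addition is componentwise:
-1 + 10 + -1
= 8

8


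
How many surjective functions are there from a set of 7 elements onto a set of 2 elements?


By inclusion-exclusion on which target elements are missed, the number of surjections from an n-set onto a k-set is
surj(n, k) = sum_{j=0}^{k} (-1)^j C(k, j) (k - j)^n.
Equivalently surj(n, k) = k! * S(n, k), where S(n, k) is the Stirling number of the second kind.
For n = 7, k = 2:
S(7, 2) = 63, so
surj = 2! * 63 = 2 * 63 = 126.

126


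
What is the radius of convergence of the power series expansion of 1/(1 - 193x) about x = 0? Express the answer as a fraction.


Expanding 1/(1 - 193x) = sum_{k>=0} 193^k x^k, the series converges when |193x| < 1, i.e., |x| < 1/193.
So the radius of convergence is 1/193 = 1/193.

1/193


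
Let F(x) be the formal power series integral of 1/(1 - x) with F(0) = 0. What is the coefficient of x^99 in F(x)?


1/(1 - x) = sum_{k>=0} x^k. Integrating termwise and using F(0) = 0 gives
F(x) = sum_{k>=0} x^(k+1) / (k+1) = sum_{m>=1} x^m / m = -ln(1 - x).
So the coefficient of x^99 is 1/99 = 1/99.

1/99


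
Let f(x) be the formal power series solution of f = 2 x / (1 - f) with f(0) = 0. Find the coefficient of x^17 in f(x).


Apply Lagrange inversion: f = 2 x * phi(f) with phi(t) = 1/(1 - t), so
[x^n] f = 2^n * (1/n) [t^(n-1)] phi(t)^n = 2^n * (1/n) [t^(n-1)] (1 - t)^(-n) = 2^n * (1/n) C(2n - 2, n - 1) = 2^n * C_{n-1}.
For n = 17: C_16 = C(32, 16) / 17 = 601080390/17 = 35357670.
With the 2^17 = 131072 factor, the coefficient is 131072 * 35357670 = 4634400522240.

4634400522240


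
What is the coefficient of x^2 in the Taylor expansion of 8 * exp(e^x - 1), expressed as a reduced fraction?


exp(e^x - 1) = sum_{k>=0} Bell_k x^k / k!, where Bell_k is the k-th Bell number.
So the coefficient of x^2 is 8 * Bell_2 / 2!.
Computing: Bell_2 = 2 and 2! = 2, giving
8 * 2/2 = 8.

8


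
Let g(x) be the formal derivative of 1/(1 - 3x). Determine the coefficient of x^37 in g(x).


Differentiate termwise: d/dx sum_{k>=0} 3^k x^k = sum_{k>=1} k 3^k x^(k-1) = sum_{j>=0} (j+1) 3^(j+1) x^j.
Equivalently, d/dx [1/(1 - 3x)] = 3/(1 - 3x)^2.
For j = 37: 38 * 3^38 = 38 * 1350851717672992089 = 51332365271573699382.

51332365271573699382


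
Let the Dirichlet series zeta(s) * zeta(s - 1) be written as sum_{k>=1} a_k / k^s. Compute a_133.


Convolution gives a_k = sum_{d | k} d * 1 = sum_{d | k} d = sigma(k), the sum of positive divisors of k.
For k = 133, the divisors are 1, 7, 19, 133, so
sigma(133) = 1 + 7 + 19 + 133 = 160.

160


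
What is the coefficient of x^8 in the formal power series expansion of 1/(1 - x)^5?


The expansion 1/(1 - x)^r = sum_{k>=0} C(k + r - 1, r - 1) x^k follows from the multiset / negative-binomial theorem (or from repeated differentiation of the geometric series).
For r = 5 and k = 8:
C(12, 4) = 479001600 / (24 * 40320) = 495.

495


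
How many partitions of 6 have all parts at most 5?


Using the generating function (1-x)^(-1)(1-x^2)^(-1)...(1-x^5)^(-1),
the coefficient of x^6 counts these restricted partitions.
Result = 10

10


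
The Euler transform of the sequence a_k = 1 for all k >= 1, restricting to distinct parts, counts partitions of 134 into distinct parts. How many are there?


Partitions of 134 into distinct parts can be computed via generating function.
Product (1+x)(1+x^2)(1+x^3)...
The coefficient of x^134 = 6240974

6240974


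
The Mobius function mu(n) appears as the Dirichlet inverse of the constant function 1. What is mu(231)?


231 = 3 * 7 * 11 (all distinct primes).
mu(231) = (-1)^3 = -1

-1


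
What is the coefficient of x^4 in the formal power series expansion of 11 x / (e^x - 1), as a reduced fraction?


The exponential generating function for Bernoulli numbers is
x / (e^x - 1) = sum_{k>=0} B_k x^k / k!.
So the coefficient of x^4 in 11 x / (e^x - 1) is 11 B_4 / 4!.
Computing: B_4 = -1/30, 4! = 24, giving
11 * -1/30 / 24 = -11/720.

-11/720


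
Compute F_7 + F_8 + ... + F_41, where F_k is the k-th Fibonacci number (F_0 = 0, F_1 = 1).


Use the identity sum_{k=0}^{N} F_k = F_{N+2} - 1 (which follows from F_{k+2} - F_{k+1} = F_k). Then
sum_{k=7}^{41} F_k = (F_{43} - 1) - (F_{8} - 1) = F_{43} - F_{8}.
Computing: F_{43} = 433494437, F_{8} = 21, so
Sum = 433494437 - 21 = 433494416.

433494416


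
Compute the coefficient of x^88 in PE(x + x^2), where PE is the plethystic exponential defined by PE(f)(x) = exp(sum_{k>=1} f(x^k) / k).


With f(x) = x + x^2, the exponent is sum_{k>=1} (x^k + x^(2k)) / k = -ln(1 - x) - ln(1 - x^2). Exponentiating:
PE(x + x^2) = 1 / ((1 - x)(1 - x^2)).
This is the generating function for partitions of n into parts of size 1 or 2. The number of 2's can be any j in 0..44, and the rest are 1's, so
[x^88] = floor(88/2) + 1 = 45.

45


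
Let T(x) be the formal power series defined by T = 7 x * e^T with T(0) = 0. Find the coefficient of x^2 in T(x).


Apply the Lagrange inversion formula: if T = 7 x * phi(T) with phi(t) = e^t, then
[x^n] T = 7^n * (1/n) [t^(n-1)] phi(t)^n = 7^n * (1/n) [t^(n-1)] e^(n t) = 7^n * (1/n) * n^(n-1) / (n-1)! = 7^n * n^(n-1) / n!.
When c = 1 this is the Cayley count of rooted labeled trees on n vertices, divided by n!.
For n = 2: 7^2 * 2^1 / 2! = 49 * 2/2 = 49.

49


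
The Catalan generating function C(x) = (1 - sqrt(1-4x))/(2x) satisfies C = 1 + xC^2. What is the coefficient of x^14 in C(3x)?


Substituting x -> 3x scales the n-th coefficient by 3^n, so [x^14] C(3x) = 3^14 * C_14.
C_14 = C(2*14, 14)/(15) = 40116600/15 = 2674440.
So 3^14 * 2674440 = 4782969 * 2674440 = 12791763612360.

12791763612360


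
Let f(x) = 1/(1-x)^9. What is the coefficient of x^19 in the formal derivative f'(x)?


Differentiate: d/dx [ 1/(1-x)^r ] = r / (1-x)^(r+1).
Here r = 9, so f'(x) = 9 / (1-x)^10.
The expansion of 1/(1-x)^(r+1) has coefficient of x^n equal to C(n+r, r).
So the coefficient of x^19 in f'(x) is
9 * C(28, 9) = 9 * 6906900 = 62162100

62162100


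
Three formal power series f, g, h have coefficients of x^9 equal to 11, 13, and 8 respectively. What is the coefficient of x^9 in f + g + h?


Series addition is componentwise:
11 + 13 + 8
= 32

32


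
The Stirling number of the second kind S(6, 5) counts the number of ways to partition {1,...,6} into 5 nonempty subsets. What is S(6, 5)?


Using the explicit formula S(n,k) = (1/k!) sum_{j=0}^{k} (-1)^(k-j) C(k,j) j^n:
S(6, 5) = 15
Equivalently, S(n,k) is n! times the coefficient of x^n in the EGF (e^x - 1)^k / k!.

15


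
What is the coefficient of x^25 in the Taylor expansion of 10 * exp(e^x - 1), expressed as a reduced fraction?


exp(e^x - 1) = sum_{k>=0} Bell_k x^k / k!, where Bell_k is the k-th Bell number.
So the coefficient of x^25 is 10 * Bell_25 / 25!.
Computing: Bell_25 = 4638590332229999353 and 25! = 15511210043330985984000000, giving
10 * 4638590332229999353/15511210043330985984000000 = 356814640940769181/119317000333315276800000.

356814640940769181/119317000333315276800000


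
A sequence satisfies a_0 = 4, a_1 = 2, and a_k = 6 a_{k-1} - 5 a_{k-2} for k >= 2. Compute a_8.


The characteristic equation is t^2 - 6 t + 5 = 0, with roots r_1 = 5 and r_2 = 1 (so c_1 = r_1 + r_2, c_2 = -r_1 r_2 as required).
One can use the closed form a_n = A r_1^n + B r_2^n, but direct iteration is more reliable:
a_0 = 4, a_1 = 2, a_2 = -8, a_3 = -58, a_4 = -308, a_5 = -1558, a_6 = -7808, a_7 = -39058, a_8 = -195308.
So a_8 = -195308.

-195308


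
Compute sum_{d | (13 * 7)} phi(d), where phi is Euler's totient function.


First, 13 * 7 = 91. One classical identity is sum_{d | n} phi(d) = n (each k in [1, n] has a unique gcd with n, and among the k's with gcd(k, n) = n/d there are phi(d) of them). So the sum equals 91. We also verify directly:
Divisors of 91: 1, 7, 13, 91.
phi values: 1, 6, 12, 72.
Sum = 91.

91


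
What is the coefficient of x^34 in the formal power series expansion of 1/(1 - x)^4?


The negative binomial / multiset identity is
1/(1 - x)^r = sum_{k>=0} C(k + r - 1, r - 1) x^k.
Here r = 4 and k = 34, so the coefficient is
C(34 + 3, 3) = C(37, 3)
= 7770

7770


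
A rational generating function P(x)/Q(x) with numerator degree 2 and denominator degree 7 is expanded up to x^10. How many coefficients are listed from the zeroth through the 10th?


Expanding up to x^10 gives the coefficients for x^0, x^1, ..., x^10.
That is 10 + 1 = 11 coefficients in total.

11


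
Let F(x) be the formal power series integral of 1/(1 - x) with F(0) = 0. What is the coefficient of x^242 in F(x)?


1/(1 - x) = sum_{k>=0} x^k. Integrating termwise and using F(0) = 0 gives
F(x) = sum_{k>=0} x^(k+1) / (k+1) = sum_{m>=1} x^m / m = -ln(1 - x).
So the coefficient of x^242 is 1/242 = 1/242.

1/242


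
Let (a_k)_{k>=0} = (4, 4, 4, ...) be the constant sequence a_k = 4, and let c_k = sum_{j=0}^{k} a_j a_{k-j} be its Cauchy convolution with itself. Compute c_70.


Since a_j = 4 for all j >= 0, the convolution sum becomes
c_k = sum_{j=0}^{k} 4 * 4 = 16 * (k + 1).
Equivalently, the generating function of (a_k) is 4/(1 - x) and its square is 16/(1 - x)^2 = sum_{k>=0} 16(k + 1) x^k.
For k = 70: 16 * 71 = 1136.

1136


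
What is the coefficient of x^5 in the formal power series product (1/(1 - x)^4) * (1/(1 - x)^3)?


Combine the factors: (1/(1 - x)^4) * (1/(1 - x)^3) = 1/(1 - x)^7.
Then use 1/(1 - x)^r = sum_{k>=0} C(k + r - 1, r - 1) x^k with r = 7 and k = 5:
C(11, 6) = 462.

462


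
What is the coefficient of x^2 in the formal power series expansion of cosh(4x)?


The Maclaurin series is cosh(t) = sum_{m>=0} t^(2m) / (2m)!, so substituting t = 4x, only even powers of x are nonzero, with coefficient of x^(2m) equal to 4^(2m) / (2m)!.
For x^2 the coefficient is 4^2/2! = 16/2 = 8.

8


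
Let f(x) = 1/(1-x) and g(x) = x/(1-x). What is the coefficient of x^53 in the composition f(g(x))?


First simplify the composition: f(g(x)) = 1/(1 - x/(1-x)) = (1-x)/((1-x) - x) = (1-x)/(1-2x).
Now extract the coefficient. Write (1-x)/(1-2x) = 1/(1-2x) - x/(1-2x).
The coefficient of x^n in 1/(1-2x) is 2^n, and in x/(1-2x) is 2^(n-1) (for n >= 1).
So the coefficient of x^53 is 2^53 - 2^52 = 9007199254740992 - 4503599627370496 = 4503599627370496.

4503599627370496


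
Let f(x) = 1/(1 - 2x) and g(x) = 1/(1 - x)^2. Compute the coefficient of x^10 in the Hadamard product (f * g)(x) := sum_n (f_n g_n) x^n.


f has coefficients f_k = 2^k. For g = 1/(1 - x)^2 the coefficient is g_k = C(k + 1, 1) = k + 1. The Hadamard coefficient is (f * g)_k = 2^k * (k + 1).
For k = 10: 2^10 * 11 = 1024 * 11 = 11264.

11264


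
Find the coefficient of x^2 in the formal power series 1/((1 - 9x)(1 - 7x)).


By partial fractions or Cauchy convolution:
The coefficient equals sum_{k=0}^{2} 9^k * 7^(2-k).
= 193

193


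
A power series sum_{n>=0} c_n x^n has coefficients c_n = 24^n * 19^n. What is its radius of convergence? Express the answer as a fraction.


By the root test (Cauchy-Hadamard), the radius is R = 1 / limsup_n |c_n|^(1/n).
Here |c_n|^(1/n) = (24^n * 19^n)^(1/n) = 24 * 19 = 456 for all n.
So R = 1/456 = 1/456.

1/456


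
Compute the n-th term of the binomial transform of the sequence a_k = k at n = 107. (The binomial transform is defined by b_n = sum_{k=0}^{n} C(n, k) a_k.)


With a_k = k, b_n = sum_{k=0}^{n} C(n, k) k. Using k * C(n, k) = n * C(n-1, k-1) gives b_n = n * sum_{k>=1} C(n-1, k-1) = n * 2^(n-1).
For n = 107: 107 * 2^106 = 107 * 81129638414606681695789005144064 = 8680871310362914941449423550414848.

8680871310362914941449423550414848


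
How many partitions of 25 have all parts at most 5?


Using the generating function (1-x)^(-1)(1-x^2)^(-1)...(1-x^5)^(-1),
the coefficient of x^25 counts these restricted partitions.
Result = 377

377


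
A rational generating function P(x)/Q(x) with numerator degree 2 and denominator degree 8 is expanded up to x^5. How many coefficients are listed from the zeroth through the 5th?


Expanding up to x^5 gives the coefficients for x^0, x^1, ..., x^5.
That is 5 + 1 = 6 coefficients in total.

6


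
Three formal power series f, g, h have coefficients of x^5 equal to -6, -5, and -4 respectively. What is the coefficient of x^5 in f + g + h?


Series addition is componentwise:
-6 + -5 + -4
= -15

-15


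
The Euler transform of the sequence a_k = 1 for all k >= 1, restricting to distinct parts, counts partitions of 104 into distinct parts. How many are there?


Partitions of 104 into distinct parts can be computed via generating function.
Product (1+x)(1+x^2)(1+x^3)...
The coefficient of x^104 = 618784

618784


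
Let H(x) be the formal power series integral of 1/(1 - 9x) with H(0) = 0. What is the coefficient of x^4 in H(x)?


1/(1 - 9x) = sum_{k>=0} 9^k x^k. Integrating termwise with H(0) = 0:
H(x) = sum_{k>=0} 9^k x^(k+1) / (k+1) = sum_{m>=1} 9^(m-1) x^m / m.
For m = 4: 9^3/4 = 729/4 = 729/4.

729/4


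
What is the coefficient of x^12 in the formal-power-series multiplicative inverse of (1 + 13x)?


The inverse is 1/(1 + 13x). Apply the geometric identity 1/(1 - y) = sum_{k>=0} y^k with y = -13x:
1/(1 + 13x) = sum_{k>=0} (-13)^k x^k.
So the coefficient of x^12 is (-13)^12 = 23298085122481.

23298085122481


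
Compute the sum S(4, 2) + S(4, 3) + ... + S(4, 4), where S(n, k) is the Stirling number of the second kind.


By definition, S(n, k) counts partitions of an n-set into exactly k nonempty blocks.
Computing row n = 4 for k = 2..4:
S(4, k): 7, 6, 1
Sum = 14.

14


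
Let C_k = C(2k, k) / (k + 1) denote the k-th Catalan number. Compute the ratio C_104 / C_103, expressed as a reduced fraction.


Using C_k = (2k)! / (k! (k+1)!), the ratio C_{k+1}/C_k simplifies to
C_{k+1}/C_k = [(2k+2)! / ((k+1)! (k+2)!)] * [k! (k+1)! / (2k)!]
 = (2k+2)(2k+1) / ((k+1)(k+2)) = 2(2k+1) / (k+2).
For k = 103: 2(2*103 + 1) / (103 + 2) = 414/105 = 138/35.

138/35


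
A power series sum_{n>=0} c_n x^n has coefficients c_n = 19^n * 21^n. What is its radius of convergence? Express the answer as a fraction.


By the root test (Cauchy-Hadamard), the radius is R = 1 / limsup_n |c_n|^(1/n).
Here |c_n|^(1/n) = (19^n * 21^n)^(1/n) = 19 * 21 = 399 for all n.
So R = 1/399 = 1/399.

1/399


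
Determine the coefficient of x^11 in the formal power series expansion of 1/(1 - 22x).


The geometric series identity gives 1/(1 - c x) = sum_{k>=0} c^k x^k, so the coefficient of x^k is c^k.
Here c = 22 and k = 11.
Computing: 22^11 = 584318301411328

584318301411328


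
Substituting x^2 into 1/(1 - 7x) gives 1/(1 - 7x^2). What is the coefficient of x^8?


The coefficient of x^(2m) in 1/(1 - 7x^2) is 7^m.
With n = 8 = 2*4, the coefficient is 7^4 = 2401.

2401


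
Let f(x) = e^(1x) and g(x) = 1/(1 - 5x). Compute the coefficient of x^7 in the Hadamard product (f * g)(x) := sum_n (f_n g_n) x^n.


Expanding: f_k = 1^k/k! (from e^(1x)) and g_k = 5^k (from 1/(1 - 5x)). So the Hadamard coefficient (f * g)_k = 1^k 5^k / k! = (5)^k / k!.
For k = 7: 5^7/7! = 78125/5040 = 15625/1008.

15625/1008


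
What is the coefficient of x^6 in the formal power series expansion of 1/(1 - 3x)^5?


The general identity 1/(1 - c x)^r = sum_{k>=0} c^k C(k + r - 1, r - 1) x^k follows by substituting y = c x into 1/(1 - y)^r = sum_{k>=0} C(k + r - 1, r - 1) y^k.
For c = 3, r = 5, k = 6:
3^6 * C(10, 4) = 729 * 210 = 153090.

153090


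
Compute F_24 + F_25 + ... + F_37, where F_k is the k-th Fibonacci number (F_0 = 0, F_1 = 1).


Use the identity sum_{k=0}^{N} F_k = F_{N+2} - 1 (which follows from F_{k+2} - F_{k+1} = F_k). Then
sum_{k=24}^{37} F_k = (F_{39} - 1) - (F_{25} - 1) = F_{39} - F_{25}.
Computing: F_{39} = 63245986, F_{25} = 75025, so
Sum = 63245986 - 75025 = 63170961.

63170961


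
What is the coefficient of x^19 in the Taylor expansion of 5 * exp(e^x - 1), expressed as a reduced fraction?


exp(e^x - 1) = sum_{k>=0} Bell_k x^k / k!, where Bell_k is the k-th Bell number.
So the coefficient of x^19 is 5 * Bell_19 / 19!.
Computing: Bell_19 = 5832742205057 and 19! = 121645100408832000, giving
5 * 5832742205057/121645100408832000 = 5832742205057/24329020081766400.

5832742205057/24329020081766400


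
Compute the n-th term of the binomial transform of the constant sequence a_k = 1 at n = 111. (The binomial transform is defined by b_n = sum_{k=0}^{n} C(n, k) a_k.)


With a_k = 1 for all k, b_n = sum_{k=0}^{n} C(n, k) = 2^n by the binomial theorem.
For n = 111: 2^111 = 2596148429267413814265248164610048.

2596148429267413814265248164610048
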